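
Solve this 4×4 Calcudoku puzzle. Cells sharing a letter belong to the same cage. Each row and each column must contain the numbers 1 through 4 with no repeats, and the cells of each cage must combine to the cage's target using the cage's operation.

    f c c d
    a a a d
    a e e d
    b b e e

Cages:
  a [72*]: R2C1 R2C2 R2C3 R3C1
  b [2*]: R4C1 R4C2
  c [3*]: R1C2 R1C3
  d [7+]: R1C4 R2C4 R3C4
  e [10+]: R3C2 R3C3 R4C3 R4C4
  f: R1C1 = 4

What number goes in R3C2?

F is a freebie, leaving R1C1 = 4.
Column 1 already has 4; hence R2C1 = 2.
Cage a needs product 72, so R3C1 = 3.
Column 1 now contains 2; hence R4C1 = 1.
1 is placed in row 4, leaving R4C2 = 2.
Cage e needs sum 10, leaving R3C2 = 1.
Cage e needs sum 10, so R3C3 = 2.
Row 3 already has 2; hence R3C4 = 4.
Column 4 already has 4; hence R4C4 = 3.
Column 2 now contains 1, which forces R1C2 = 3.
Cage c's pair has product 3, which forces R1C3 = 1.
Cage d needs sum 7, leaving R1C4 = 2.
3 is placed in column 2, so R2C2 = 4.
Row 2 already has 4, so R2C3 = 3.
Column 4 already has 4; hence R2C4 = 1.
Row 4 already has 3, leaving R4C3 = 4.
The full grid is 4 3 1 2 / 2 4 3 1 / 3 1 2 4 / 1 2 4 3.

1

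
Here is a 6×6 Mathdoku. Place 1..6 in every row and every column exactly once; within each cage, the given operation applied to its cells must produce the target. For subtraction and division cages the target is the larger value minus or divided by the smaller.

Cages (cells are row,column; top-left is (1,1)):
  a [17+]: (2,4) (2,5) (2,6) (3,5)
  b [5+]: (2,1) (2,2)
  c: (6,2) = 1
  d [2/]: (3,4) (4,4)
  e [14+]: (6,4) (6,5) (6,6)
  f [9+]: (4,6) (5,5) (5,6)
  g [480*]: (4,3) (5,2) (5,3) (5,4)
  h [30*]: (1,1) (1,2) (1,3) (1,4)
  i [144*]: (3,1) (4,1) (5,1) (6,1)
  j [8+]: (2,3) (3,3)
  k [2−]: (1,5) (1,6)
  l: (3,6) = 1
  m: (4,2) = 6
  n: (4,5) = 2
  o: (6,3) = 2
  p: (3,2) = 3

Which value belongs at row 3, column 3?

P is a freebie; hence (3,2) = 3.
Cage l is a single given cell, so (3,6) = 1.
Cage m is given, so (4,2) = 6.
Cage g has product 480; hence (4,3) = 4.
Cage n is a single given cell; hence (4,5) = 2.
C is a freebie; hence (6,2) = 1.
O is a freebie; hence (6,3) = 2.
Cage j needs two cells with sum 8, so (2,3) = 3.
Cage j needs two cells with sum 8, so (3,3) = 5.
2 is placed in row 4, leaving (4,1) = 3.
3 is placed in row 4; hence (4,4) = 1.
3 is placed in row 4; hence (4,6) = 5.
Column 3 now contains 5, so (5,3) = 6.
Column 3 now contains 5; hence (1,3) = 1.
Cage h has product 30, leaving (1,4) = 3.
Row 2 already has 3, which forces (2,1) = 1.
The two cells of cage b must have sum 5, which forces (2,2) = 4.
Cage d's pair has quotient 2, so (3,4) = 2.
Column 2 already has 4; hence (5,2) = 5.
5 is placed in row 5; hence (5,4) = 4.
The 3 cells of cage f must have sum 9, leaving (5,5) = 1.
Cage f needs sum 9, so (5,6) = 3.
Column 6 already has 3; hence (6,6) = 6.
Cage h has product 30, which forces (1,1) = 5.
Column 2 now contains 5, which forces (1,2) = 2.
Row 1 already has 2; hence (1,6) = 4.
Column 6 already has 6, leaving (2,6) = 2.
Cage i has product 144, leaving (3,1) = 6.
Cage a has sum 17, leaving (3,5) = 4.
Row 5 now contains 4, so (5,1) = 2.
Row 6 already has 6, leaving (6,1) = 4.
Row 6 already has 6, leaving (6,4) = 5.
The 3 cells of cage e must have sum 14; hence (6,5) = 3.
4 is placed in row 1, so (1,5) = 6.
Column 4 now contains 5, which forces (2,4) = 6.
The 4 cells of cage a must have sum 17, leaving (2,5) = 5.
Completed grid: 5 2 1 3 6 4 / 1 4 3 6 5 2 / 6 3 5 2 4 1 / 3 6 4 1 2 5 / 2 5 6 4 1 3 / 4 1 2 5 3 6.

5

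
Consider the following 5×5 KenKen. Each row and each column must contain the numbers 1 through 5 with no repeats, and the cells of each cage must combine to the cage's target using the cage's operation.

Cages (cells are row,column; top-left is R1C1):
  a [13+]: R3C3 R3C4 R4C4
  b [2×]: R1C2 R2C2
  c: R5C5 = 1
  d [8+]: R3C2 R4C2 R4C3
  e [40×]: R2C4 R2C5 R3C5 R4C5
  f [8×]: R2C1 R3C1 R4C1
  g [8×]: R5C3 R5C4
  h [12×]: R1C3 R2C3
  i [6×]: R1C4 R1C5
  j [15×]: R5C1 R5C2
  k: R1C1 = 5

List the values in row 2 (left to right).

4 2 3 1 5

Cage k is given, so R1C1 = 5.
Column 1 already has 5; hence R5C1 = 3.
Row 5 now contains 3, which forces R5C2 = 5.
C is a freebie, leaving R5C5 = 1.
Cage e has product 40, which forces R2C4 = 1.
Cage b's pair has product 2; hence R1C2 = 1.
Row 2 already has 1; hence R2C2 = 2.
Row 2 now contains 2, leaving R2C1 = 4.
4 is placed in row 2, so R2C3 = 3.
4 is placed in row 2, which forces R2C5 = 5.
Cage d needs sum 8; hence R4C3 = 1.
3 is placed in column 3; hence R1C3 = 4.
Cage f has product 8, leaving R3C1 = 1.
Column 3 already has 4, so R3C3 = 5.
Row 3 now contains 5, leaving R3C4 = 3.
Row 4 already has 1; hence R4C1 = 2.
Row 4 now contains 2, so R4C5 = 4.
Column 3 already has 4, so R5C3 = 2.
2 is placed in row 5, leaving R5C4 = 4.
3 is placed in column 4, which forces R1C4 = 2.
The two cells of cage i must have product 6, which forces R1C5 = 3.
Row 3 now contains 3; hence R3C2 = 4.
Column 5 now contains 4, leaving R3C5 = 2.
Row 4 now contains 4, which forces R4C2 = 3.
Row 4 now contains 4; hence R4C4 = 5.
The full grid is 5 1 4 2 3 / 4 2 3 1 5 / 1 4 5 3 2 / 2 3 1 5 4 / 3 5 2 4 1.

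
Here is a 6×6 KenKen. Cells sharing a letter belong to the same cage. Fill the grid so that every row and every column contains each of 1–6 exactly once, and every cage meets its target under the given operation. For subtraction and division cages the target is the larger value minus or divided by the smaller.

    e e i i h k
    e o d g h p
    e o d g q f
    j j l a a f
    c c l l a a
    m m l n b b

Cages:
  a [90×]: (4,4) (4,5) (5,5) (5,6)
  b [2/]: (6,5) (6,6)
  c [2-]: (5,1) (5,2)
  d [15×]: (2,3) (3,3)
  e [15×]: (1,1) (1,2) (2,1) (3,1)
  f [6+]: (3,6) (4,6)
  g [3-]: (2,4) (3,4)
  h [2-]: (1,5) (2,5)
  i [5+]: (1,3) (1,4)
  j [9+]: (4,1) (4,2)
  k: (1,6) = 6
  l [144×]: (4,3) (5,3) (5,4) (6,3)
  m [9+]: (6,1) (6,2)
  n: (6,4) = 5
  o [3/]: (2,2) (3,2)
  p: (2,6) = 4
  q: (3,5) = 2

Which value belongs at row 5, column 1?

Cage e has product 15, which forces (1,2) = 1.
K is a freebie, leaving (1,6) = 6.
P is a freebie, which forces (2,6) = 4.
Q is a freebie, so (3,5) = 2.
N is a freebie, so (6,4) = 5.
The two cells of cage o must have quotient 3, so (2,2) = 2.
Cage o needs two cells with quotient 3, leaving (3,2) = 6.
Column 2 already has 6, which forces (6,2) = 3.
Row 6 now contains 3, leaving (6,6) = 2.
Row 6 now contains 3, leaving (6,1) = 6.
The only place for 4 in row 1 is (1,5).
Cage h needs two cells with difference 2, which forces (2,5) = 6.
4 is placed in column 5, which forces (6,5) = 1.
6 is placed in row 2, so (2,4) = 1.
The two cells of cage g must have difference 3, so (3,4) = 4.
Row 6 now contains 1, leaving (6,3) = 4.
The 4 cells of cage e must have product 15, so (3,1) = 1.
Row 3 now contains 1, so (3,6) = 5.
5 is placed in column 6, leaving (4,6) = 1.
1 is placed in column 6, which forces (5,6) = 3.
The two cells of cage d must have product 15, so (2,3) = 5.
Row 3 already has 5, leaving (3,3) = 3.
Column 3 already has 3, so (4,3) = 6.
The 4 cells of cage a must have product 90; hence (4,4) = 2.
The 4 cells of cage a must have product 90, leaving (4,5) = 3.
Row 5 already has 3, so (5,1) = 2.
Cage c's pair has difference 2, so (5,2) = 4.
2 is placed in row 5; hence (5,3) = 1.
2 is placed in column 4, leaving (5,4) = 6.
Row 5 already has 3, leaving (5,5) = 5.
Cage e needs product 15; hence (1,1) = 5.
Column 3 already has 3, leaving (1,3) = 2.
2 is placed in column 4, leaving (1,4) = 3.
5 is placed in row 2, leaving (2,1) = 3.
The two cells of cage j must have sum 9; hence (4,1) = 4.
Column 2 now contains 4; hence (4,2) = 5.
Filled in: 5 1 2 3 4 6 / 3 2 5 1 6 4 / 1 6 3 4 2 5 / 4 5 6 2 3 1 / 2 4 1 6 5 3 / 6 3 4 5 1 2.

2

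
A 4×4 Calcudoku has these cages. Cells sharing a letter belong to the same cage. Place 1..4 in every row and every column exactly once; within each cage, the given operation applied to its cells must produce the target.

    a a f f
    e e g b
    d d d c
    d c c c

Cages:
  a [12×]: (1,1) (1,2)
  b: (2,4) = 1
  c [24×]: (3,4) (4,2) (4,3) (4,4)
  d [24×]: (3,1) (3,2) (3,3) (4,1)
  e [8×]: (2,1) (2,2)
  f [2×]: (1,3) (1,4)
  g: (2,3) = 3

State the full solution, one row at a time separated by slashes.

4 3 1 2 / 2 4 3 1 / 1 2 4 3 / 3 1 2 4

Cage g is a single given cell, so (2,3) = 3.
Cage b is given; hence (2,4) = 1.
The two cells of cage f must have product 2; hence (1,3) = 1.
Column 4 already has 1; hence (1,4) = 2.
Cage c has product 24, which forces (4,2) = 1.
The 4 cells of cage c must have product 24, leaving (4,3) = 2.
Cage d has product 24, so (3,1) = 1.
Cage d has product 24, leaving (3,2) = 2.
2 is placed in column 3, leaving (3,3) = 4.
Row 3 already has 4, so (3,4) = 3.
Cage d needs product 24; hence (4,1) = 3.
Column 4 already has 3; hence (4,4) = 4.
3 is placed in column 1, which forces (1,1) = 4.
The two cells of cage a must have product 12, leaving (1,2) = 3.
The two cells of cage e must have product 8, leaving (2,1) = 2.
2 is placed in column 2, which forces (2,2) = 4.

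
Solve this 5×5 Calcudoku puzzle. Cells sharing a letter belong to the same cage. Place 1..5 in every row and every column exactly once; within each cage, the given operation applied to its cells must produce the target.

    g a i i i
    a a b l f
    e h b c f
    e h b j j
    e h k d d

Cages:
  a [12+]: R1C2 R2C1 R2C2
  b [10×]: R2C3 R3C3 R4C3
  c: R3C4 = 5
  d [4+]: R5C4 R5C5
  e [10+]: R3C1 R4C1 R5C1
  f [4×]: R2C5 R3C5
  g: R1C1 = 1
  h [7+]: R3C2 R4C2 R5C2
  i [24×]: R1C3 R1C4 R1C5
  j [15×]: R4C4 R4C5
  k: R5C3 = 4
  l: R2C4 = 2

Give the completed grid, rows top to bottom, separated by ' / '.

1 5 3 4 2 / 4 3 5 2 1 / 3 1 2 5 4 / 2 4 1 3 5 / 5 2 4 1 3

Cage g is a single given cell; hence R1C1 = 1.
Cage l is given; hence R2C4 = 2.
Cage c is a single given cell, which forces R3C4 = 5.
5 is placed in column 4, leaving R4C4 = 3.
Row 4 already has 3, which forces R4C5 = 5.
Cage k is a single given cell, leaving R5C3 = 4.
3 is placed in column 4, leaving R5C4 = 1.
1 is placed in row 5, which forces R5C5 = 3.
The 3 cells of cage i must have product 24; hence R1C3 = 3.
3 is placed in column 4; hence R1C4 = 4.
The 3 cells of cage i must have product 24, which forces R1C5 = 2.
The 3 cells of cage b must have product 10; hence R2C3 = 5.
Cage e needs sum 10, so R3C1 = 3.
The 3 cells of cage e must have sum 10; hence R4C1 = 2.
2 is placed in row 4; hence R4C3 = 1.
Cage e needs sum 10, leaving R5C1 = 5.
1 is placed in row 5; hence R5C2 = 2.
Row 1 now contains 4, leaving R1C2 = 5.
Column 1 now contains 3; hence R2C1 = 4.
The 3 cells of cage a must have sum 12, which forces R2C2 = 3.
4 is placed in row 2; hence R2C5 = 1.
The 3 cells of cage h must have sum 7, so R3C2 = 1.
Column 3 now contains 1, leaving R3C3 = 2.
Column 5 now contains 1, which forces R3C5 = 4.
Row 4 already has 1; hence R4C2 = 4.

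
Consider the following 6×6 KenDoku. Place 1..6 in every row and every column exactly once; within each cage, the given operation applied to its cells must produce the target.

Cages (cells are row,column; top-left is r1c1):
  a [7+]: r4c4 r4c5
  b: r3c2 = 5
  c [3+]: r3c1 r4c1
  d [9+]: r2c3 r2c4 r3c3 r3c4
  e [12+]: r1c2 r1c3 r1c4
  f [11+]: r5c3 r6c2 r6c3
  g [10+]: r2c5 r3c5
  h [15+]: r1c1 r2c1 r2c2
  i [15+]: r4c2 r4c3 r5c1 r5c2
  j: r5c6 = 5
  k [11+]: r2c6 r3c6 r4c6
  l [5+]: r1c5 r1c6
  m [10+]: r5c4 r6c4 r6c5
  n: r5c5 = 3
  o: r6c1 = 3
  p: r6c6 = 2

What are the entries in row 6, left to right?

3 4 6 5 1 2

B is a freebie, so r3c2 = 5.
Cage n is a single given cell, so r5c5 = 3.
J is a freebie, so r5c6 = 5.
Cage o is a single given cell, so r6c1 = 3.
Cage p is given; hence r6c6 = 2.
In column 6, 3 can only go at r1c6, so r1c6 = 3.
Cage l's pair has sum 5, so r1c5 = 2.
Row 1 needs a 4, and only r1c1 is open for it.
Cage h needs sum 15, which forces r2c1 = 5.
The 3 cells of cage h must have sum 15, so r2c2 = 6.
Row 2 already has 6, which forces r2c5 = 4.
Row 2 already has 4, so r2c6 = 1.
4 is placed in column 5, so r3c5 = 6.
Row 3 already has 6, so r3c6 = 4.
4 is placed in column 6, so r4c6 = 6.
Column 2 already has 6, leaving r1c2 = 1.
The two cells of cage a must have sum 7, so r4c4 = 2.
Cage a needs two cells with sum 7; hence r4c5 = 5.
Cage i has sum 15, leaving r5c1 = 6.
Column 2 already has 1; hence r6c2 = 4.
Column 5 already has 5, which forces r6c5 = 1.
Cage d has sum 9, leaving r2c3 = 2.
2 is placed in column 4, leaving r2c4 = 3.
The two cells of cage c must have sum 3, leaving r3c1 = 2.
Cage d has sum 9, which forces r3c3 = 3.
The 4 cells of cage d must have sum 9; hence r3c4 = 1.
Row 4 now contains 2, so r4c1 = 1.
Column 2 already has 4, so r4c2 = 3.
Cage i needs sum 15, leaving r4c3 = 4.
Column 2 already has 4, so r5c2 = 2.
2 is placed in column 3, which forces r5c3 = 1.
Cage m has sum 10, so r5c4 = 4.
1 is placed in row 6, so r6c4 = 5.
Cage e needs sum 12; hence r1c3 = 5.
Column 4 now contains 5, which forces r1c4 = 6.
5 is placed in row 6; hence r6c3 = 6.
Filled in: 4 1 5 6 2 3 / 5 6 2 3 4 1 / 2 5 3 1 6 4 / 1 3 4 2 5 6 / 6 2 1 4 3 5 / 3 4 6 5 1 2.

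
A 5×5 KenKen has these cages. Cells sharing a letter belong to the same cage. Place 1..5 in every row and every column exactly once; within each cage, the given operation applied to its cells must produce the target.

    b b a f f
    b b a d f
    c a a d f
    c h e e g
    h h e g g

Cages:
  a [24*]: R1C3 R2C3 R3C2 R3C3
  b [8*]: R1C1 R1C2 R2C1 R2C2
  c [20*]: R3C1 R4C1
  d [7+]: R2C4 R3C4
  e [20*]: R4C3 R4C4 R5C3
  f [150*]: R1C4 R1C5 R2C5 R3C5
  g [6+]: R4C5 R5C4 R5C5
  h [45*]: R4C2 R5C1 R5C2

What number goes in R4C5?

1

The 4 cells of cage f must have product 150, so R1C4 = 5.
Cage h needs product 45; hence R4C2 = 3.
The 3 cells of cage h must have product 45, which forces R5C1 = 3.
The 3 cells of cage h must have product 45, which forces R5C2 = 5.
Cage e has product 20, so R4C3 = 5.
Cage g needs sum 6, so R4C5 = 1.
The 3 cells of cage g must have sum 6; hence R5C4 = 1.
The 3 cells of cage g must have sum 6, so R5C5 = 4.
Cage c's pair has product 20, which forces R3C1 = 5.
Row 4 already has 5, so R4C1 = 4.
Cage e has product 20, so R4C4 = 2.
4 is placed in row 5, leaving R5C3 = 2.
The 4 cells of cage f must have product 150; hence R2C5 = 5.
The 4 cells of cage a must have product 24; hence R3C2 = 2.
Row 3 now contains 2, which forces R3C5 = 3.
3 is placed in column 5, which forces R1C5 = 2.
Cage d's pair has sum 7, leaving R2C4 = 3.
Row 3 already has 3, leaving R3C4 = 4.
Row 1 already has 2, so R1C1 = 1.
Cage b has product 8; hence R1C2 = 4.
Cage a has product 24; hence R1C3 = 3.
Cage b has product 8, leaving R2C1 = 2.
Cage b has product 8, leaving R2C2 = 1.
Cage a has product 24, so R2C3 = 4.
Row 3 now contains 4; hence R3C3 = 1.
Completed grid: 1 4 3 5 2 / 2 1 4 3 5 / 5 2 1 4 3 / 4 3 5 2 1 / 3 5 2 1 4.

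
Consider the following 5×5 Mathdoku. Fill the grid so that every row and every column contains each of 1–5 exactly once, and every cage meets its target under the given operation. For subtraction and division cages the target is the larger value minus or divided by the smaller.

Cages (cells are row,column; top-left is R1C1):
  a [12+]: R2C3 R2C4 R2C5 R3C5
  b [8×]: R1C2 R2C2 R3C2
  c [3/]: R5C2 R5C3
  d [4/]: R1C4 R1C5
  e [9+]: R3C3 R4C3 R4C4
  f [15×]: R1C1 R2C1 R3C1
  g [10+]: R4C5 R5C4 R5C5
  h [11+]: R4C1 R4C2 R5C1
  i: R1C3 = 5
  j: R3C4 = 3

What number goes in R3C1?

5

I is a freebie; hence R1C3 = 5.
Cage j is given, leaving R3C4 = 3.
Row 1 needs a 2, and only R1C2 is open for it.
Row 1 needs a 3, and only R1C1 is open for it.
Column 2 needs a 3, and only R5C2 is open for it.
Row 5 now contains 3, which forces R5C3 = 1.
1 is placed in column 3; hence R4C3 = 3.
Row 2 needs a 3, and only R2C5 is open for it.
The only place for 2 in row 2 is R2C3.
Cage a needs sum 12; hence R2C4 = 5.
2 is placed in column 3, so R3C3 = 4.
The 4 cells of cage a must have sum 12, so R3C5 = 2.
Cage e has sum 9; hence R4C4 = 2.
Column 4 already has 5, which forces R5C4 = 4.
Row 5 already has 4; hence R5C5 = 5.
Column 4 now contains 4, which forces R1C4 = 1.
The two cells of cage d must have quotient 4, so R1C5 = 4.
5 is placed in row 2, so R2C1 = 1.
Cage b needs product 8; hence R2C2 = 4.
Cage f needs product 15, so R3C1 = 5.
4 is placed in row 3, which forces R3C2 = 1.
5 is placed in column 1, so R4C1 = 4.
Column 2 now contains 4, which forces R4C2 = 5.
Cage g has sum 10; hence R4C5 = 1.
Row 5 now contains 5, which forces R5C1 = 2.
The full grid is 3 2 5 1 4 / 1 4 2 5 3 / 5 1 4 3 2 / 4 5 3 2 1 / 2 3 1 4 5.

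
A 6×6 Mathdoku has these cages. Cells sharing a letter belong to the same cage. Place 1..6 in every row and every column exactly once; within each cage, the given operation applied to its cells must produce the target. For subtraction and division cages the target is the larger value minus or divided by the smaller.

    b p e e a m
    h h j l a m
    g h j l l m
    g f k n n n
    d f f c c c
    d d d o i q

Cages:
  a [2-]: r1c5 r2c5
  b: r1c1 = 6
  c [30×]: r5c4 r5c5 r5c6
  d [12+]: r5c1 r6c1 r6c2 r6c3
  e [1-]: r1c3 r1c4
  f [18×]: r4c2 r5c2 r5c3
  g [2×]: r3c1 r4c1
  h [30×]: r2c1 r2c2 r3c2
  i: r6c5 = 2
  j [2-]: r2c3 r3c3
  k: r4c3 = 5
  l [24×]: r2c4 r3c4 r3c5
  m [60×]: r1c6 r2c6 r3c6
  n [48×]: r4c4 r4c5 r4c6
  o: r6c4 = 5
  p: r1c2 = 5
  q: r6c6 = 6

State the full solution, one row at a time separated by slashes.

6 5 2 1 3 4 / 5 6 4 2 1 3 / 2 1 6 3 4 5 / 1 3 5 4 6 2 / 4 2 3 6 5 1 / 3 4 1 5 2 6

B is a freebie; hence r1c1 = 6.
Cage p is a single given cell, which forces r1c2 = 5.
K is a freebie, leaving r4c3 = 5.
O is a freebie, leaving r6c4 = 5.
Cage i is given; hence r6c5 = 2.
Q is a freebie, so r6c6 = 6.
Cage h has product 30; hence r2c1 = 5.
Cage d has sum 12; hence r5c1 = 4.
Cage m has product 60; hence r3c6 = 5.
Cage c has product 30; hence r5c5 = 5.
Row 4 needs a 3, and only r4c2 is open for it.
In row 4, 1 can only go at r4c1, so r4c1 = 1.
1 is placed in column 1, which forces r3c1 = 2.
1 is placed in column 1, so r6c1 = 3.
Column 2 needs a 2, and only r5c2 is open for it.
The 3 cells of cage f must have product 18, which forces r5c3 = 3.
Cage c has product 30, which forces r5c4 = 6.
Cage c needs product 30, which forces r5c6 = 1.
The 3 cells of cage n must have product 48, which forces r4c5 = 6.
Cage l has product 24, leaving r2c4 = 2.
Column 4 now contains 2, so r4c4 = 4.
Row 4 now contains 4; hence r4c6 = 2.
4 is placed in column 4; hence r3c4 = 3.
Cage l needs product 24, so r3c5 = 4.
Cage e's pair has difference 1; hence r1c3 = 2.
Column 4 already has 3, so r1c4 = 1.
Row 1 already has 1, leaving r1c5 = 3.
Row 1 now contains 3, so r1c6 = 4.
The two cells of cage j must have difference 2, leaving r2c3 = 4.
3 is placed in column 5; hence r2c5 = 1.
Column 6 now contains 4, which forces r2c6 = 3.
Row 3 now contains 4, leaving r3c3 = 6.
Column 3 already has 4, leaving r6c3 = 1.
1 is placed in row 2, so r2c2 = 6.
Row 3 now contains 6, so r3c2 = 1.
Row 6 already has 1; hence r6c2 = 4.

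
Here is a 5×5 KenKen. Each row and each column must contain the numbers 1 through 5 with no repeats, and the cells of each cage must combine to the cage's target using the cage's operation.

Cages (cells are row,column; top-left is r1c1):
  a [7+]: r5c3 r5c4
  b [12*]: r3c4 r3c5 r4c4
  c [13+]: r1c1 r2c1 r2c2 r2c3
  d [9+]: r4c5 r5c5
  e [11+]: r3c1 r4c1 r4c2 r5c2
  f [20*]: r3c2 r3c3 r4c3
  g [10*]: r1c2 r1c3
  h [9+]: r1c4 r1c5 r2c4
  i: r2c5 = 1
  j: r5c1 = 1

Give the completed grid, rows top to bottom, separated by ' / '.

I is a freebie, so r2c5 = 1.
J is a freebie, which forces r5c1 = 1.
The only place for 1 in row 1 is r1c4.
Cage b has product 12; hence r3c4 = 3.
Cage b has product 12, leaving r3c5 = 2.
Cage b has product 12; hence r4c4 = 2.
The 4 cells of cage e must have sum 11; hence r4c1 = 3.
The 4 cells of cage e must have sum 11; hence r4c2 = 1.
The 3 cells of cage f must have product 20; hence r3c3 = 1.
The only place for 3 in row 1 is r1c5.
Cage h needs sum 9, so r2c4 = 5.
Column 4 already has 5; hence r5c4 = 4.
Row 5 already has 4, which forces r5c5 = 5.
The 4 cells of cage c must have sum 13, which forces r1c1 = 4.
The 4 cells of cage c must have sum 13, so r2c1 = 2.
Column 1 already has 4, leaving r3c1 = 5.
5 is placed in row 3, which forces r3c2 = 4.
Column 5 now contains 5, so r4c5 = 4.
The two cells of cage a must have sum 7, which forces r5c3 = 3.
Column 2 already has 4; hence r2c2 = 3.
Column 3 now contains 3, so r2c3 = 4.
Row 4 already has 4, leaving r4c3 = 5.
Row 5 already has 3; hence r5c2 = 2.
Column 2 already has 2; hence r1c2 = 5.
Column 3 now contains 5, leaving r1c3 = 2.

4 5 2 1 3 / 2 3 4 5 1 / 5 4 1 3 2 / 3 1 5 2 4 / 1 2 3 4 5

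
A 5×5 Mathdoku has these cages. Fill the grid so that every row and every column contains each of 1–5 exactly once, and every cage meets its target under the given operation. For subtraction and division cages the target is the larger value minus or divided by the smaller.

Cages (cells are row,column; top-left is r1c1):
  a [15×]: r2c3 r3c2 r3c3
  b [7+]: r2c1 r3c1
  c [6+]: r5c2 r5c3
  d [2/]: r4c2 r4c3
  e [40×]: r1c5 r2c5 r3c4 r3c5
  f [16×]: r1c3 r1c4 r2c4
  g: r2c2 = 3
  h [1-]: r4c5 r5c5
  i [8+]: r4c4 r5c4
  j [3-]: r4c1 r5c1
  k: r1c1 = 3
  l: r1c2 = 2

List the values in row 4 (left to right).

Cage k is given, so r1c1 = 3.
Cage l is a single given cell, leaving r1c2 = 2.
2 is placed in row 1, leaving r1c3 = 4.
4 is placed in row 1, leaving r1c4 = 1.
1 is placed in row 1, which forces r1c5 = 5.
G is a freebie, so r2c2 = 3.
Cage f has product 16; hence r2c4 = 4.
Cage a needs product 15, which forces r3c3 = 3.
Column 4 already has 4; hence r3c4 = 2.
The two cells of cage d must have quotient 2, which forces r4c3 = 2.
Cage b needs two cells with sum 7, so r2c1 = 2.
The 4 cells of cage e must have product 40, so r2c5 = 1.
Row 3 already has 2; hence r3c1 = 5.
Row 3 now contains 5, which forces r3c2 = 1.
The 4 cells of cage e must have product 40, so r3c5 = 4.
Column 2 now contains 1, leaving r4c2 = 4.
4 is placed in column 5; hence r4c5 = 3.
Column 2 now contains 1, so r5c2 = 5.
5 is placed in row 5, leaving r5c3 = 1.
5 is placed in row 5, leaving r5c4 = 3.
Column 5 now contains 3; hence r5c5 = 2.
1 is placed in row 2; hence r2c3 = 5.
4 is placed in row 4, which forces r4c1 = 1.
Row 4 now contains 3, so r4c4 = 5.
Row 5 already has 1; hence r5c1 = 4.
The full grid is 3 2 4 1 5 / 2 3 5 4 1 / 5 1 3 2 4 / 1 4 2 5 3 / 4 5 1 3 2.

1 4 2 5 3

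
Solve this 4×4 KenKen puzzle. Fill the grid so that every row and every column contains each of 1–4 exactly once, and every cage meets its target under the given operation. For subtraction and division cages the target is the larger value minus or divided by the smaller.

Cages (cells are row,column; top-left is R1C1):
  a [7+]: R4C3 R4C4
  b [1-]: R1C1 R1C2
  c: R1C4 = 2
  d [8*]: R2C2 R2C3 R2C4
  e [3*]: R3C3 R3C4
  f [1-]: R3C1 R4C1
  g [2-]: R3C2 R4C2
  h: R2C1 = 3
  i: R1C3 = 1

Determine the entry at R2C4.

Cage i is given, which forces R1C3 = 1.
Cage c is a single given cell; hence R1C4 = 2.
Cage h is given, which forces R2C1 = 3.
Column 3 now contains 1, which forces R3C3 = 3.
Row 3 now contains 3; hence R3C4 = 1.
3 is placed in column 3, leaving R4C3 = 4.
Row 4 now contains 4, which forces R4C4 = 3.
Column 1 already has 3, so R1C1 = 4.
Cage b needs two cells with difference 1, which forces R1C2 = 3.
The 3 cells of cage d must have product 8; hence R2C2 = 1.
4 is placed in column 3, so R2C3 = 2.
Column 4 now contains 1, leaving R2C4 = 4.
The two cells of cage f must have difference 1, which forces R3C1 = 2.
Cage g's pair has difference 2, which forces R3C2 = 4.
Cage f's pair has difference 1, which forces R4C1 = 1.
Cage g's pair has difference 2, leaving R4C2 = 2.
The full grid is 4 3 1 2 / 3 1 2 4 / 2 4 3 1 / 1 2 4 3.

4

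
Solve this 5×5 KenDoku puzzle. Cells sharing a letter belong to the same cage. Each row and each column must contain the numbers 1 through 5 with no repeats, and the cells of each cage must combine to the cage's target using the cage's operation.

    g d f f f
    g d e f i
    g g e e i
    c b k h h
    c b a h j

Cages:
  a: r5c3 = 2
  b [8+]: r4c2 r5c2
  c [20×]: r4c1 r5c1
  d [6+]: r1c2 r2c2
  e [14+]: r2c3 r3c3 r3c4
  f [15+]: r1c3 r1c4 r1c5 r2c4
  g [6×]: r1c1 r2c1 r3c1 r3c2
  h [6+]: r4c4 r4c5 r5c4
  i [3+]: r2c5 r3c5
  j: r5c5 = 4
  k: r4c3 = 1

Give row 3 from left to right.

Cage e has sum 14, so r2c3 = 5.
Cage g has product 6; hence r3c2 = 1.
Cage e has sum 14, so r3c3 = 4.
The 3 cells of cage e must have sum 14, which forces r3c4 = 5.
Row 3 now contains 1; hence r3c5 = 2.
K is a freebie, so r4c3 = 1.
Row 4 now contains 1; hence r4c5 = 3.
Cage a is given, leaving r5c3 = 2.
J is a freebie; hence r5c5 = 4.
Column 3 already has 2, which forces r1c3 = 3.
Cage f has sum 15; hence r1c4 = 4.
Cage f has sum 15, leaving r1c5 = 5.
Cage f needs sum 15, leaving r2c4 = 3.
Column 5 already has 2, which forces r2c5 = 1.
2 is placed in row 3; hence r3c1 = 3.
The two cells of cage c must have product 20; hence r4c1 = 4.
3 is placed in row 4, so r4c2 = 5.
Cage h needs sum 6, so r4c4 = 2.
Row 5 now contains 4; hence r5c1 = 5.
Cage b needs two cells with sum 8, so r5c2 = 3.
Cage h has sum 6; hence r5c4 = 1.
The 4 cells of cage g must have product 6, so r1c1 = 1.
4 is placed in row 1, which forces r1c2 = 2.
Row 2 now contains 1, which forces r2c1 = 2.
Cage d's pair has sum 6; hence r2c2 = 4.
The full grid is 1 2 3 4 5 / 2 4 5 3 1 / 3 1 4 5 2 / 4 5 1 2 3 / 5 3 2 1 4.

3 1 4 5 2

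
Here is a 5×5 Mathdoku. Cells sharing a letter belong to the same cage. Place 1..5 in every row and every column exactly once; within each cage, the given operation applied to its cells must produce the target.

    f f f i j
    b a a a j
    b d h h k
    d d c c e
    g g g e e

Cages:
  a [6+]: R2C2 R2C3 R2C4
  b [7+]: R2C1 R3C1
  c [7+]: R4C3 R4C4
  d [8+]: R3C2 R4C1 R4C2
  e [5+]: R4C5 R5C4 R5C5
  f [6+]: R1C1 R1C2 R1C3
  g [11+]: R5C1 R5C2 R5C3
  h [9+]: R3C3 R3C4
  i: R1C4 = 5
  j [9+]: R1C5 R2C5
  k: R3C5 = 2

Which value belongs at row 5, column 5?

3

Cage i is a single given cell, which forces R1C4 = 5.
5 is placed in row 1, so R1C5 = 4.
Column 5 now contains 4; hence R2C5 = 5.
5 is placed in column 4, which forces R3C4 = 4.
K is a freebie, so R3C5 = 2.
2 is placed in column 5, so R4C5 = 1.
Column 5 now contains 1, which forces R5C5 = 3.
Row 3 now contains 4, which forces R3C3 = 5.
Column 3 now contains 5, so R4C3 = 4.
Column 3 already has 4, leaving R5C3 = 2.
Cage e needs sum 5, so R5C4 = 1.
Cage b needs two cells with sum 7; hence R2C1 = 4.
Row 3 now contains 5; hence R3C1 = 3.
3 is placed in row 3, which forces R3C2 = 1.
Cage c's pair has sum 7, which forces R4C4 = 3.
Column 1 now contains 4, leaving R5C1 = 5.
5 is placed in row 5, so R5C2 = 4.
Cage a needs sum 6, leaving R2C2 = 3.
Cage a has sum 6, leaving R2C3 = 1.
Column 4 already has 3, so R2C4 = 2.
Column 1 already has 5; hence R4C1 = 2.
The 3 cells of cage d must have sum 8, which forces R4C2 = 5.
Column 1 now contains 2; hence R1C1 = 1.
Column 2 already has 3, leaving R1C2 = 2.
Column 3 now contains 1, leaving R1C3 = 3.
Completed grid: 1 2 3 5 4 / 4 3 1 2 5 / 3 1 5 4 2 / 2 5 4 3 1 / 5 4 2 1 3.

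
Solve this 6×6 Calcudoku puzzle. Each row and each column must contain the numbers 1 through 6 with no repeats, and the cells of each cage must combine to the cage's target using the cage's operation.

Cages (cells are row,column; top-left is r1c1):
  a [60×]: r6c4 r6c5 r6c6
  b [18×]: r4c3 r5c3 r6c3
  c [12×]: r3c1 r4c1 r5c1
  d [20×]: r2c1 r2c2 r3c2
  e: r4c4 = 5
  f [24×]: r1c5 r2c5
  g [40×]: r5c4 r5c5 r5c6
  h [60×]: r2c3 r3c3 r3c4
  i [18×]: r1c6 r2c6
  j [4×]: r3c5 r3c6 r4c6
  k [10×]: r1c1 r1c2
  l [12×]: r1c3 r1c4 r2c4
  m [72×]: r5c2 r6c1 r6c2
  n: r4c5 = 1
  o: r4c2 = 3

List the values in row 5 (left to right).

1 6 3 2 5 4

O is a freebie, which forces r4c2 = 3.
Cage e is a single given cell, leaving r4c4 = 5.
Cage n is a single given cell, so r4c5 = 1.
Row 4 already has 1, which forces r4c6 = 2.
1 is placed in column 5, so r3c5 = 2.
Cage j has product 4, so r3c6 = 1.
Row 4 already has 1, so r4c3 = 6.
Row 3 now contains 1, so r3c1 = 3.
Row 4 now contains 6, which forces r4c1 = 4.
The 3 cells of cage c must have product 12, so r5c1 = 1.
1 is placed in row 5, leaving r5c3 = 3.
Cage g needs product 40; hence r5c4 = 2.
Column 1 already has 3, leaving r6c1 = 6.
Column 3 already has 3, leaving r6c3 = 1.
Column 1 now contains 1, leaving r2c1 = 5.
Cage d needs product 20; hence r2c2 = 1.
Cage h needs product 60, which forces r2c3 = 2.
Cage d has product 20, which forces r3c2 = 4.
Cage h needs product 60, which forces r3c3 = 5.
The 3 cells of cage h must have product 60; hence r3c4 = 6.
The 3 cells of cage m must have product 72, leaving r5c2 = 6.
Cage m needs product 72; hence r6c2 = 2.
Column 1 now contains 5, which forces r1c1 = 2.
Column 2 now contains 2; hence r1c2 = 5.
2 is placed in column 3; hence r1c3 = 4.
Cage l has product 12, which forces r1c4 = 1.
Row 1 now contains 4, which forces r1c5 = 6.
Row 1 already has 6, so r1c6 = 3.
Column 4 now contains 6, which forces r2c4 = 3.
Column 5 now contains 6, which forces r2c5 = 4.
3 is placed in column 6; hence r2c6 = 6.
4 is placed in column 5, which forces r5c5 = 5.
Row 5 already has 5, which forces r5c6 = 4.
3 is placed in column 4, which forces r6c4 = 4.
Column 5 now contains 5, so r6c5 = 3.
Column 6 now contains 4, which forces r6c6 = 5.
The full grid is 2 5 4 1 6 3 / 5 1 2 3 4 6 / 3 4 5 6 2 1 / 4 3 6 5 1 2 / 1 6 3 2 5 4 / 6 2 1 4 3 5.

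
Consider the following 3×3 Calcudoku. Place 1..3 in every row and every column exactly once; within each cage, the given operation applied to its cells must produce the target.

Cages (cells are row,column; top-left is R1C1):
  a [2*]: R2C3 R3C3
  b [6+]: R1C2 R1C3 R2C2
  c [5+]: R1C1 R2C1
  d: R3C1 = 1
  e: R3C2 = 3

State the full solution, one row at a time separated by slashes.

2 1 3 / 3 2 1 / 1 3 2

D is a freebie, which forces R3C1 = 1.
E is a freebie, leaving R3C2 = 3.
1 is placed in row 3; hence R3C3 = 2.
The 3 cells of cage b must have sum 6, which forces R1C3 = 3.
Column 3 now contains 2, which forces R2C3 = 1.
Row 1 now contains 3, which forces R1C1 = 2.
Cage b has sum 6, leaving R1C2 = 1.
The two cells of cage c must have sum 5; hence R2C1 = 3.
Row 2 already has 1, which forces R2C2 = 2.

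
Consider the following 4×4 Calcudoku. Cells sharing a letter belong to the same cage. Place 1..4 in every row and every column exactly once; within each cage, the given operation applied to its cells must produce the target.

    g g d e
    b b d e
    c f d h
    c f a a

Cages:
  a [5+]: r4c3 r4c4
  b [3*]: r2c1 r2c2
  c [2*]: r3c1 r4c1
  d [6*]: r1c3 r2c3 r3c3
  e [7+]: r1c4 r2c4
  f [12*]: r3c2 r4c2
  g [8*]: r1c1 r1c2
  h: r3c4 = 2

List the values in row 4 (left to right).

H is a freebie, so r3c4 = 2.
2 is placed in row 3; hence r3c1 = 1.
Row 3 now contains 1, so r3c3 = 3.
Cage c needs two cells with product 2, so r4c1 = 2.
Column 1 already has 2, leaving r1c1 = 4.
The two cells of cage g must have product 8, so r1c2 = 2.
Row 1 now contains 2; hence r1c3 = 1.
4 is placed in row 1; hence r1c4 = 3.
Column 1 already has 1, so r2c1 = 3.
Cage b needs two cells with product 3, leaving r2c2 = 1.
Column 3 now contains 1; hence r2c3 = 2.
3 is placed in column 4; hence r2c4 = 4.
Row 3 now contains 3, so r3c2 = 4.
Cage f's pair has product 12, so r4c2 = 3.
Column 3 now contains 1, which forces r4c3 = 4.
Column 4 now contains 4; hence r4c4 = 1.
Completed grid: 4 2 1 3 / 3 1 2 4 / 1 4 3 2 / 2 3 4 1.

2 3 4 1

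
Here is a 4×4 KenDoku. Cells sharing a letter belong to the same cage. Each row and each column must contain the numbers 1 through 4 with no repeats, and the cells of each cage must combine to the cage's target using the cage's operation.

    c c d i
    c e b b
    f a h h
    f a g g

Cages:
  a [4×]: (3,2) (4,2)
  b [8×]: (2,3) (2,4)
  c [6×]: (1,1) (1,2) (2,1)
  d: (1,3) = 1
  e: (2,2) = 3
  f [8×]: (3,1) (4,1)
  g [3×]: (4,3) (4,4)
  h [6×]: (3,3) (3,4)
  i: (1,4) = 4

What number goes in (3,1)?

4

Cage d is given, so (1,3) = 1.
Cage i is given, so (1,4) = 4.
Cage e is given; hence (2,2) = 3.
4 is placed in column 4, which forces (2,4) = 2.
2 is placed in column 4; hence (3,4) = 3.
Column 3 now contains 1; hence (4,3) = 3.
3 is placed in column 4, which forces (4,4) = 1.
Cage c has product 6, so (1,1) = 3.
Column 2 already has 3, which forces (1,2) = 2.
Row 2 now contains 2, leaving (2,1) = 1.
Row 2 now contains 2, which forces (2,3) = 4.
Cage a needs two cells with product 4, leaving (3,2) = 1.
Row 3 already has 3, leaving (3,3) = 2.
1 is placed in row 4; hence (4,2) = 4.
Row 3 already has 2; hence (3,1) = 4.
Row 4 now contains 4, so (4,1) = 2.
Filled in: 3 2 1 4 / 1 3 4 2 / 4 1 2 3 / 2 4 3 1.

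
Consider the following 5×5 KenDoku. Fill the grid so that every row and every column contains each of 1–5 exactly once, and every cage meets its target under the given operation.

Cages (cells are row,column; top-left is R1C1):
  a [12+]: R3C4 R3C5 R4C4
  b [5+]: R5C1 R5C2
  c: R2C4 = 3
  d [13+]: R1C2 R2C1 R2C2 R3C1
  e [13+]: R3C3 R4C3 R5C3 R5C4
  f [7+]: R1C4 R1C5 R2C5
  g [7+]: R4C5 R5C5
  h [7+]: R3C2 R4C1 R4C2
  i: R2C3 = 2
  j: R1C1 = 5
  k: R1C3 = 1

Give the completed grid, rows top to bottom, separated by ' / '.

5 3 1 4 2 / 4 5 2 3 1 / 1 4 3 2 5 / 2 1 4 5 3 / 3 2 5 1 4

Cage j is given, which forces R1C1 = 5.
K is a freebie, which forces R1C3 = 1.
I is a freebie; hence R2C3 = 2.
Cage c is a single given cell, which forces R2C4 = 3.
Cage d needs sum 13, so R2C2 = 5.
Cage f needs sum 7, so R2C5 = 1.
Cage e has sum 13; hence R5C4 = 1.
Row 2 already has 1; hence R2C1 = 4.
Row 1 needs a 3, and only R1C2 is open for it.
Cage d has sum 13, leaving R3C1 = 1.
1 is placed in column 1, so R4C1 = 2.
The two cells of cage b must have sum 5; hence R5C1 = 3.
Column 2 now contains 3, leaving R5C2 = 2.
2 is placed in column 2; hence R3C2 = 4.
Cage h has sum 7; hence R4C2 = 1.
The two cells of cage g must have sum 7, which forces R4C5 = 3.
Cage g needs two cells with sum 7, leaving R5C5 = 4.
Cage f needs sum 7, leaving R1C4 = 4.
Column 5 now contains 4, so R1C5 = 2.
Cage e has sum 13, so R3C3 = 3.
The 3 cells of cage a must have sum 12; hence R3C4 = 2.
3 is placed in column 5, so R3C5 = 5.
The 4 cells of cage e must have sum 13, which forces R4C3 = 4.
Cage a has sum 12, leaving R4C4 = 5.
Row 5 now contains 4; hence R5C3 = 5.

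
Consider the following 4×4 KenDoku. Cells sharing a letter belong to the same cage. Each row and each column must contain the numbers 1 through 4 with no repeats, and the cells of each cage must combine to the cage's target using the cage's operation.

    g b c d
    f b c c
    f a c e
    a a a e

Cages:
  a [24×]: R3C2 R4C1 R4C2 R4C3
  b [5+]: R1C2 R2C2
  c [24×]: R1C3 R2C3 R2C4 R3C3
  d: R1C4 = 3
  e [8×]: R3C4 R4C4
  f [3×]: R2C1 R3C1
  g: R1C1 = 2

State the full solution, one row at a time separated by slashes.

2 1 4 3 / 3 4 2 1 / 1 2 3 4 / 4 3 1 2

Cage g is given, so R1C1 = 2.
Cage d is given, so R1C4 = 3.
The only place for 4 in column 1 is R4C1.
Cage e's pair has product 8, so R3C4 = 4.
4 is placed in row 4; hence R4C4 = 2.
The 4 cells of cage c must have product 24, leaving R1C3 = 4.
2 is placed in column 4; hence R2C4 = 1.
Cage a needs product 24, so R3C2 = 2.
2 is placed in row 3; hence R3C3 = 3.
Column 3 already has 3, so R4C3 = 1.
Row 1 now contains 4; hence R1C2 = 1.
1 is placed in row 2, so R2C1 = 3.
1 is placed in row 2; hence R2C2 = 4.
Column 3 already has 3, so R2C3 = 2.
Row 3 now contains 3, which forces R3C1 = 1.
Row 4 already has 1, so R4C2 = 3.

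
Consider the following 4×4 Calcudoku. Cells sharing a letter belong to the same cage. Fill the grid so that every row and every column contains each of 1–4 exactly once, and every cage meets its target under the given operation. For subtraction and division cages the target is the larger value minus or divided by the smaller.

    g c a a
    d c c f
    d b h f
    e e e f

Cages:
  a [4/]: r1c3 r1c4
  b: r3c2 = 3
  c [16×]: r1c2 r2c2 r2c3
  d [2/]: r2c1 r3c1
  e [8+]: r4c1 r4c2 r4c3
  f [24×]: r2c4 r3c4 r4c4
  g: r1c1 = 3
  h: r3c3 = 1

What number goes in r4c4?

Cage g is a single given cell, so r1c1 = 3.
B is a freebie, so r3c2 = 3.
H is a freebie; hence r3c3 = 1.
Column 3 now contains 1, which forces r1c3 = 4.
Cage a's pair has quotient 4, which forces r1c4 = 1.
Column 3 now contains 4, leaving r2c3 = 2.
Cage e has sum 8, leaving r4c3 = 3.
Row 1 now contains 4; hence r1c2 = 2.
Cage c needs product 16, leaving r2c2 = 4.
Cage f has product 24, leaving r2c4 = 3.
Cage d's pair has quotient 2; hence r3c1 = 2.
Row 3 already has 2, so r3c4 = 4.
Column 2 already has 4, which forces r4c2 = 1.
4 is placed in column 4, leaving r4c4 = 2.
Row 2 now contains 4, leaving r2c1 = 1.
Row 4 now contains 1, leaving r4c1 = 4.
Filled in: 3 2 4 1 / 1 4 2 3 / 2 3 1 4 / 4 1 3 2.

2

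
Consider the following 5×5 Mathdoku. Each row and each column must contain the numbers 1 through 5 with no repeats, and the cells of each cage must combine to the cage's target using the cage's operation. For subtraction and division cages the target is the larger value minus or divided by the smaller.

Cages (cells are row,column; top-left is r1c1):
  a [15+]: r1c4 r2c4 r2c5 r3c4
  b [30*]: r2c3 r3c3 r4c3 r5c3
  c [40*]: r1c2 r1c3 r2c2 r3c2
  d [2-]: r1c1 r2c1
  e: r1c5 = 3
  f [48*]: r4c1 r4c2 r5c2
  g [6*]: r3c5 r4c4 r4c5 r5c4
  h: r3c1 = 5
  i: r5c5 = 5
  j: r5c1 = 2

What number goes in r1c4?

2

Cage e is given, which forces r1c5 = 3.
Cage h is a single given cell, leaving r3c1 = 5.
Cage f has product 48, leaving r4c1 = 4.
The 3 cells of cage f must have product 48, leaving r4c2 = 3.
Cage j is given, which forces r5c1 = 2.
Cage f has product 48; hence r5c2 = 4.
Cage i is given, which forces r5c5 = 5.
Column 1 already has 2; hence r1c1 = 1.
The 4 cells of cage c must have product 40; hence r1c3 = 4.
Cage d needs two cells with difference 2, which forces r2c1 = 3.
Column 5 already has 5, so r2c5 = 4.
Cage g needs product 6; hence r3c5 = 1.
Cage g needs product 6, which forces r4c4 = 1.
Cage g needs product 6; hence r4c5 = 2.
The 4 cells of cage g must have product 6, leaving r5c4 = 3.
Cage c has product 40, which forces r1c2 = 5.
Row 1 already has 5, so r1c4 = 2.
The 4 cells of cage c must have product 40; hence r2c2 = 1.
Cage b needs product 30, leaving r2c3 = 2.
Column 4 already has 2, so r2c4 = 5.
Row 3 now contains 1, leaving r3c2 = 2.
Cage b needs product 30; hence r3c3 = 3.
Cage a has sum 15, leaving r3c4 = 4.
Row 4 now contains 2; hence r4c3 = 5.
Row 5 already has 3; hence r5c3 = 1.
The full grid is 1 5 4 2 3 / 3 1 2 5 4 / 5 2 3 4 1 / 4 3 5 1 2 / 2 4 1 3 5.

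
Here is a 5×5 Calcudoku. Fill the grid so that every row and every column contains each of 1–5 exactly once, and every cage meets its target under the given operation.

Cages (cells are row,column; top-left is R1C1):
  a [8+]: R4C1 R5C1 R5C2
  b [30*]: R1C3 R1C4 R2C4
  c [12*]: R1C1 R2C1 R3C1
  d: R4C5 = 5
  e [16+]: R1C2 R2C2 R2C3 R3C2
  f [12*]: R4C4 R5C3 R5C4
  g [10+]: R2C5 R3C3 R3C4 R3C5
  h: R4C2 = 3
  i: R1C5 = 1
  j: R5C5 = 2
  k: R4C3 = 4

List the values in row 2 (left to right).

1 2 5 3 4

Cage i is given, which forces R1C5 = 1.
Cage h is a single given cell, which forces R4C2 = 3.
Cage k is a single given cell, so R4C3 = 4.
D is a freebie; hence R4C5 = 5.
Cage j is given, which forces R5C5 = 2.
Column 3 now contains 4; hence R2C3 = 5.
Cage f needs product 12, which forces R4C4 = 1.
Cage f needs product 12, so R5C3 = 3.
Cage f has product 12, which forces R5C4 = 4.
Column 3 already has 3; hence R1C3 = 2.
Cage b has product 30, leaving R1C4 = 5.
Cage b needs product 30, which forces R2C4 = 3.
Row 2 now contains 3, so R2C5 = 4.
Cage g needs sum 10, leaving R3C3 = 1.
Column 4 now contains 1, so R3C4 = 2.
Column 5 now contains 4, so R3C5 = 3.
Row 4 already has 1, which forces R4C1 = 2.
Cage c needs product 12; hence R1C1 = 3.
Row 1 already has 5, which forces R1C2 = 4.
4 is placed in row 2; hence R2C1 = 1.
4 is placed in row 2, so R2C2 = 2.
Row 3 now contains 3, which forces R3C1 = 4.
Cage e has sum 16; hence R3C2 = 5.
Column 1 already has 1, so R5C1 = 5.
5 is placed in column 2, leaving R5C2 = 1.
Filled in: 3 4 2 5 1 / 1 2 5 3 4 / 4 5 1 2 3 / 2 3 4 1 5 / 5 1 3 4 2.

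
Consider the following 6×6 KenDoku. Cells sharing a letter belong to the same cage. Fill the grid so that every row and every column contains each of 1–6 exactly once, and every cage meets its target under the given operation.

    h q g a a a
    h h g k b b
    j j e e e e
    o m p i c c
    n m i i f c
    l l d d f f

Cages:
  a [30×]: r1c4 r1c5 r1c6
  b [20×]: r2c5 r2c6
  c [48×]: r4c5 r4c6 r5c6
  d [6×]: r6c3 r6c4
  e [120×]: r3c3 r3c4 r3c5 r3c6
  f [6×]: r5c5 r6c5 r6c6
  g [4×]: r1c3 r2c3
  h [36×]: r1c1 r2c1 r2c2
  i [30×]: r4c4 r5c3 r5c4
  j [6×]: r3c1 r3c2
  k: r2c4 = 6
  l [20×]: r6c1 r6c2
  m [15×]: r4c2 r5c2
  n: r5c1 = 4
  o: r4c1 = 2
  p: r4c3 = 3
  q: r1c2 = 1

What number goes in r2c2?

2

Cage q is a single given cell, which forces r1c2 = 1.
Row 1 already has 1; hence r1c3 = 4.
4 is placed in column 3, which forces r2c3 = 1.
K is a freebie, leaving r2c4 = 6.
O is a freebie; hence r4c1 = 2.
Cage p is a single given cell; hence r4c3 = 3.
Cage n is given, so r5c1 = 4.
4 is placed in column 1, so r6c1 = 5.
Row 6 now contains 5, so r6c2 = 4.
Cage h needs product 36, so r1c1 = 6.
4 is placed in column 1, so r2c1 = 3.
The 3 cells of cage h must have product 36; hence r2c2 = 2.
3 is placed in column 1, leaving r3c1 = 1.
Column 2 now contains 2; hence r3c2 = 6.
Row 4 already has 3, so r4c2 = 5.
Row 4 already has 5, leaving r4c4 = 1.
The two cells of cage m must have product 15, so r5c2 = 3.
3 is placed in row 5, which forces r5c4 = 5.
The 3 cells of cage c must have product 48, which forces r5c6 = 2.
Column 4 now contains 1; hence r6c4 = 3.
Row 6 already has 3; hence r6c6 = 1.
Column 4 already has 3; hence r1c4 = 2.
Column 4 now contains 2, so r3c4 = 4.
Row 5 already has 2, leaving r5c3 = 6.
Row 5 already has 2, so r5c5 = 1.
Cage d's pair has product 6, so r6c3 = 2.
The 3 cells of cage f must have product 6, so r6c5 = 6.
Column 3 already has 2, so r3c3 = 5.
The 4 cells of cage e must have product 120, leaving r3c5 = 2.
Cage e has product 120; hence r3c6 = 3.
6 is placed in column 5, leaving r4c5 = 4.
The 3 cells of cage c must have product 48; hence r4c6 = 6.
The 3 cells of cage a must have product 30, so r1c5 = 3.
3 is placed in column 6; hence r1c6 = 5.
Column 5 already has 4, leaving r2c5 = 5.
The two cells of cage b must have product 20, so r2c6 = 4.
Completed grid: 6 1 4 2 3 5 / 3 2 1 6 5 4 / 1 6 5 4 2 3 / 2 5 3 1 4 6 / 4 3 6 5 1 2 / 5 4 2 3 6 1.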